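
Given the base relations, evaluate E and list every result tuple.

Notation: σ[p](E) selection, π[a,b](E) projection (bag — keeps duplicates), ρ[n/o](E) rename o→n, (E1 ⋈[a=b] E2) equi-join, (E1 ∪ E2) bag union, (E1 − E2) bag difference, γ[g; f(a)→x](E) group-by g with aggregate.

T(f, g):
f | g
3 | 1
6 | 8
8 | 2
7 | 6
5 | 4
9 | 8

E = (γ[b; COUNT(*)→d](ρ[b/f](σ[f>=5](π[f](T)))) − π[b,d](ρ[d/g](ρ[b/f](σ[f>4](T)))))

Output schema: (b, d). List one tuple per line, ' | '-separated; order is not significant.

Row counts bottom-up:
  T → 6
  π[f](T) → 6
  σ[f>=5](π[f](T)) → 5
  ρ[b/f](σ[f>=5](π[f](T))) → 5
  γ[b; COUNT(*)→d](ρ[b/f](σ[f>=5](π[f](T)))) → 5
  T → 6
  σ[f>4](T) → 5
  ρ[b/f](σ[f>4](T)) → 5
  ρ[d/g](ρ[b/f](σ[f>4](T))) → 5
  π[b,d](ρ[d/g](ρ[b/f](σ[f>4](T)))) → 5
  (γ[b; COUNT(*)→d](ρ[b/f](σ[f>=5](π[f](T)))) − π[b,d](ρ[d/g](ρ[b/f](σ[f>4](T))))) → 5

== RESULT ==
b | d
5 | 1
6 | 1
7 | 1
8 | 1
9 | 1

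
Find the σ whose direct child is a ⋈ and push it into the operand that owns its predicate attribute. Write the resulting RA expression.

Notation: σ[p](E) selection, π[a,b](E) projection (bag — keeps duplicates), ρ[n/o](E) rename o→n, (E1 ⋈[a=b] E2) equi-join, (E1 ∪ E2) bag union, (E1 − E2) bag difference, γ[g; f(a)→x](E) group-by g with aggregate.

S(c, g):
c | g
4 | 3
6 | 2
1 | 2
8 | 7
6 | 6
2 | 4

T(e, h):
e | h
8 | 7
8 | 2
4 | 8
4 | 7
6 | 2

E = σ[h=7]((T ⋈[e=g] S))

σ filters on h, owned by the left side.
E' = (σ[h=7](T) ⋈[e=g] S)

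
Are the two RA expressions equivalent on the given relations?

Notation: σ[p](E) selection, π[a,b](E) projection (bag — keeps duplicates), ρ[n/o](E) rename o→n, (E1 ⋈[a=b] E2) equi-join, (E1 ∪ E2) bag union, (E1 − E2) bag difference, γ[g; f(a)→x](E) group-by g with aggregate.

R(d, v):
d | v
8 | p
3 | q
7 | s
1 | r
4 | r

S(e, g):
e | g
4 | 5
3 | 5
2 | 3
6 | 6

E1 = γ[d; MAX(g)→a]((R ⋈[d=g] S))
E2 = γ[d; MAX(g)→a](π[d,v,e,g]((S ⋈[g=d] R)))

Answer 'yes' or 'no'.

E1 subexpression sizes:
  R → 5
  S → 4
  (R ⋈[d=g] S) → 1
  γ[d; MAX(g)→a]((R ⋈[d=g] S)) → 1
E2 subexpression sizes:
  S → 4
  R → 5
  (S ⋈[g=d] R) → 1
  π[d,v,e,g]((S ⋈[g=d] R)) → 1
  γ[d; MAX(g)→a](π[d,v,e,g]((S ⋈[g=d] R))) → 1

E1 and E2 produce the same multiset:
d | a
3 | 3

yes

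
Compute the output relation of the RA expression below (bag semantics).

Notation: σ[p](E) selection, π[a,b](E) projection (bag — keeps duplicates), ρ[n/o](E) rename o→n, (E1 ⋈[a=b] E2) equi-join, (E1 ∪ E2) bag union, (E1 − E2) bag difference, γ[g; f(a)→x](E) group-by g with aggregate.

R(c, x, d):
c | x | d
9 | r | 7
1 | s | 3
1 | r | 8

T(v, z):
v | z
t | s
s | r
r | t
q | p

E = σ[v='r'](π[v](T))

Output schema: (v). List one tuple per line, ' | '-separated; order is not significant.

Row counts bottom-up:
  T → 4
  π[v](T) → 4
  σ[v='r'](π[v](T)) → 1

== RESULT ==
v
r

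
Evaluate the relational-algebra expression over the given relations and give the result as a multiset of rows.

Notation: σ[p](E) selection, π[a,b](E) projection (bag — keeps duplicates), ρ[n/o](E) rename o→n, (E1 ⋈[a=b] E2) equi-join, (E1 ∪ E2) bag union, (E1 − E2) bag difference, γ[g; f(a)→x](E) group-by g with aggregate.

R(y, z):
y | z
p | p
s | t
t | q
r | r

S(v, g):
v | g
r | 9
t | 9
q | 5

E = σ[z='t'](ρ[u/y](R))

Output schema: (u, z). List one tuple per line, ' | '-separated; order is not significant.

Subexpression sizes:
  R → 4
  ρ[u/y](R) → 4
  σ[z='t'](ρ[u/y](R)) → 1

== RESULT ==
u | z
s | t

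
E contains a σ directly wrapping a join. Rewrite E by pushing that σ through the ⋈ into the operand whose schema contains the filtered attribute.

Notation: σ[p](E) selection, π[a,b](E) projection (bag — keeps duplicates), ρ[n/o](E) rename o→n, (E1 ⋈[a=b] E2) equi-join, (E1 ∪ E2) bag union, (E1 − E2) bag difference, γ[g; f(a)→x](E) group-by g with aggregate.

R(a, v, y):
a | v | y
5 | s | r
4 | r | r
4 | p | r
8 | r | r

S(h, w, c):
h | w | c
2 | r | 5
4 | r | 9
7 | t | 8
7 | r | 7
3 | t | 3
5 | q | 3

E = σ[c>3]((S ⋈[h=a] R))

σ filters on c, owned by the left side.
E' = (σ[c>3](S) ⋈[h=a] R)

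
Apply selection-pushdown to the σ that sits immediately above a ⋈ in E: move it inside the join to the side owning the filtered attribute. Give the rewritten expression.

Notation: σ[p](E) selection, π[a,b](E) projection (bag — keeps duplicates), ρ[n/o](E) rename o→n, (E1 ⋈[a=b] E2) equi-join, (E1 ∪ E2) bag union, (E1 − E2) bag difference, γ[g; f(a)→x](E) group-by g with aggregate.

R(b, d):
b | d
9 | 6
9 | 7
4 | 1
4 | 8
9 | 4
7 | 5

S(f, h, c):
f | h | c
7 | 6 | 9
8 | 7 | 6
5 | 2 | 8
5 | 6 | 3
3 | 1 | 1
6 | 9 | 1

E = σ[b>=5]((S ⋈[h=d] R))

σ filters on b, owned by the right side.
E' = (S ⋈[h=d] σ[b>=5](R))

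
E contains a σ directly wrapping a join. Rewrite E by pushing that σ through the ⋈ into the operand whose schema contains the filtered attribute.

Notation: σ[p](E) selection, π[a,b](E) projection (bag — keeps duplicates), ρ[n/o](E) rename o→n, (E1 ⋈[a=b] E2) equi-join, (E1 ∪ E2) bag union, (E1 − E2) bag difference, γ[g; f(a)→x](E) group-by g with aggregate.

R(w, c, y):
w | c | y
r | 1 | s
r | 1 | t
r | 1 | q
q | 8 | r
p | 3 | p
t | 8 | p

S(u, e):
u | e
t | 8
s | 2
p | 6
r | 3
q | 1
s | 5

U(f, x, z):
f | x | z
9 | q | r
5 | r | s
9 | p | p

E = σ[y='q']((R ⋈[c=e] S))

σ filters on y, owned by the left side.
E' = (σ[y='q'](R) ⋈[c=e] S)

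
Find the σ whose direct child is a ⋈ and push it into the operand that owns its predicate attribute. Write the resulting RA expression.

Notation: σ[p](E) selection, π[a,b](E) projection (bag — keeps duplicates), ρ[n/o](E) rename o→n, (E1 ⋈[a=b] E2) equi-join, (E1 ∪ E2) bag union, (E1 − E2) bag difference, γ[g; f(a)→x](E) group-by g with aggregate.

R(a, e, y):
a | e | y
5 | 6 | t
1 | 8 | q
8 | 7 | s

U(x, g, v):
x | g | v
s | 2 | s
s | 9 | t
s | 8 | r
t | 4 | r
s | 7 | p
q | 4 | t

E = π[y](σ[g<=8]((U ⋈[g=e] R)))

σ filters on g, owned by the left side.
E' = π[y]((σ[g<=8](U) ⋈[g=e] R))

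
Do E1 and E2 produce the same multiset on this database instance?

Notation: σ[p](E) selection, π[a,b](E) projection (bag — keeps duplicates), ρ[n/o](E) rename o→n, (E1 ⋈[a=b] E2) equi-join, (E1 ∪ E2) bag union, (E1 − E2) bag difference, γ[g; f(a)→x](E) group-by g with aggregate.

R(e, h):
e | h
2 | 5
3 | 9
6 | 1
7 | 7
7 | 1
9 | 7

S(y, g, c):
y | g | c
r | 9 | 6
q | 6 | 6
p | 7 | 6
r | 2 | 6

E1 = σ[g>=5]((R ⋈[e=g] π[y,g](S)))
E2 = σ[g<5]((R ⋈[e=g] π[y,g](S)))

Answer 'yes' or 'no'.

E1 subexpression sizes:
  R → 6
  S → 4
  π[y,g](S) → 4
  (R ⋈[e=g] π[y,g](S)) → 5
  σ[g>=5]((R ⋈[e=g] π[y,g](S))) → 4
E2 subexpression sizes:
  R → 6
  S → 4
  π[y,g](S) → 4
  (R ⋈[e=g] π[y,g](S)) → 5
  σ[g<5]((R ⋈[e=g] π[y,g](S))) → 1

E1 result:
e | h | y | g
6 | 1 | q | 6
7 | 1 | p | 7
7 | 7 | p | 7
9 | 7 | r | 9
E2 result:
e | h | y | g
2 | 5 | r | 2
Witness: (9, 7, 'r', 9) appears 1× in E1 but 0× in E2.

no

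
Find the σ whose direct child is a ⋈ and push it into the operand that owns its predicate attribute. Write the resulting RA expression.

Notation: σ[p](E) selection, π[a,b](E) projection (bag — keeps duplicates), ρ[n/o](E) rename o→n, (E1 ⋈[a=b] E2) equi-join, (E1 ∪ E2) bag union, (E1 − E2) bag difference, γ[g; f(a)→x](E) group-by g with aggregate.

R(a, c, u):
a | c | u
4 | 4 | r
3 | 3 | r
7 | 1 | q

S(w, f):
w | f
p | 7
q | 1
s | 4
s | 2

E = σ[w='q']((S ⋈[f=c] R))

σ filters on w, owned by the left side.
E' = (σ[w='q'](S) ⋈[f=c] R)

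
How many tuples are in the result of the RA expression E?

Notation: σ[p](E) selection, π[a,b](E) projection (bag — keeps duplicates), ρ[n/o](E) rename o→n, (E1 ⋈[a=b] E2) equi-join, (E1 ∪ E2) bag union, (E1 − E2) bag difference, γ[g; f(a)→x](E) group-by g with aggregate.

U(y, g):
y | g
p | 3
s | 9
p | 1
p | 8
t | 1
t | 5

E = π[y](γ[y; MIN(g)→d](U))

Per-node cardinality:
  U → 6
  γ[y; MIN(g)→d](U) → 3
  π[y](γ[y; MIN(g)→d](U)) → 3

|E| = 3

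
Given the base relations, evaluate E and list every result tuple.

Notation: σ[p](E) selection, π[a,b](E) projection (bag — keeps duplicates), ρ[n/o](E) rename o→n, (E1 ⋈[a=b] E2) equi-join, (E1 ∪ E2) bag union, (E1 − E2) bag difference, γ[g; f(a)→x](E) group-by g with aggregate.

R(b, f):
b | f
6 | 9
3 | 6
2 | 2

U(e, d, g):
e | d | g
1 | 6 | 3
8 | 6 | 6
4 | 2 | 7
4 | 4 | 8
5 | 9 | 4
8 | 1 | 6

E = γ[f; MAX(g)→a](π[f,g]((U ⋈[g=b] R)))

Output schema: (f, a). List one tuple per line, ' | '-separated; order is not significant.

Row counts bottom-up:
  U → 6
  R → 3
  (U ⋈[g=b] R) → 3
  π[f,g]((U ⋈[g=b] R)) → 3
  γ[f; MAX(g)→a](π[f,g]((U ⋈[g=b] R))) → 2

== RESULT ==
f | a
6 | 3
9 | 6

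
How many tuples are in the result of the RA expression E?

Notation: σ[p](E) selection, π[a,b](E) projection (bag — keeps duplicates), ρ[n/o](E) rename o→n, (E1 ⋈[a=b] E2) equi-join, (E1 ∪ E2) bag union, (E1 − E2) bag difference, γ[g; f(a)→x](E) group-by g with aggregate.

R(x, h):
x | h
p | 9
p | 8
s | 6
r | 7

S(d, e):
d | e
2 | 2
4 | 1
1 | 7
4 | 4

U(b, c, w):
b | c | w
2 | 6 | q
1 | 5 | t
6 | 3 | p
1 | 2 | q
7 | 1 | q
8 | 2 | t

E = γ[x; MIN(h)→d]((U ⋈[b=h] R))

Per-node cardinality:
  U → 6
  R → 4
  (U ⋈[b=h] R) → 3
  γ[x; MIN(h)→d]((U ⋈[b=h] R)) → 3

|E| = 3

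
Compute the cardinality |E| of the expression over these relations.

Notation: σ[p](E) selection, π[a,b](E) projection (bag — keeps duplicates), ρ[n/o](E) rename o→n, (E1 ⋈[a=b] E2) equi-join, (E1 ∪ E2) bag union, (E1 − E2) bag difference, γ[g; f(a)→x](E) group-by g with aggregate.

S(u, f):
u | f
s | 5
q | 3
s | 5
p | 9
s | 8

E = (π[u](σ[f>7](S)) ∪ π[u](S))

Per-node cardinality:
  S → 5
  σ[f>7](S) → 2
  π[u](σ[f>7](S)) → 2
  S → 5
  π[u](S) → 5
  (π[u](σ[f>7](S)) ∪ π[u](S)) → 7

|E| = 7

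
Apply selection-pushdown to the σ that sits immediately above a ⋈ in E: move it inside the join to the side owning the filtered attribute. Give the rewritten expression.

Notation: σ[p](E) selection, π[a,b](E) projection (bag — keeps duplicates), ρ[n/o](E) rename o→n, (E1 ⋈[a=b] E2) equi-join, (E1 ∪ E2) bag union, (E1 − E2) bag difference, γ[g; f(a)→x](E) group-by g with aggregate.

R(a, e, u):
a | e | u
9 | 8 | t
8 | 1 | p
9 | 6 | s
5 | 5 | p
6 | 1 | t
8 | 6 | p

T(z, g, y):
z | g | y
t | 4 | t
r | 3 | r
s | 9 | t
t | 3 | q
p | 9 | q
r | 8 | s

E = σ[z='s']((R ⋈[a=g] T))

σ filters on z, owned by the right side.
E' = (R ⋈[a=g] σ[z='s'](T))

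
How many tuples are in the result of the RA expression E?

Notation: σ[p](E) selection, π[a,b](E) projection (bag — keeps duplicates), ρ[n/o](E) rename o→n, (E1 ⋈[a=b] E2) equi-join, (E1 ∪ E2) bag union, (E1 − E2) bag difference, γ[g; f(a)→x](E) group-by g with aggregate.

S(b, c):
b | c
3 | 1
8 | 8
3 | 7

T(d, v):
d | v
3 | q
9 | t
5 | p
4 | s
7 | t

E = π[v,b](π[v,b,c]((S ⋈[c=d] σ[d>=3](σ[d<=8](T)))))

Subexpression sizes:
  S → 3
  T → 5
  σ[d<=8](T) → 4
  σ[d>=3](σ[d<=8](T)) → 4
  (S ⋈[c=d] σ[d>=3](σ[d<=8](T))) → 1
  π[v,b,c]((S ⋈[c=d] σ[d>=3](σ[d<=8](T)))) → 1
  π[v,b](π[v,b,c]((S ⋈[c=d] σ[d>=3](σ[d<=8](T))))) → 1

|E| = 1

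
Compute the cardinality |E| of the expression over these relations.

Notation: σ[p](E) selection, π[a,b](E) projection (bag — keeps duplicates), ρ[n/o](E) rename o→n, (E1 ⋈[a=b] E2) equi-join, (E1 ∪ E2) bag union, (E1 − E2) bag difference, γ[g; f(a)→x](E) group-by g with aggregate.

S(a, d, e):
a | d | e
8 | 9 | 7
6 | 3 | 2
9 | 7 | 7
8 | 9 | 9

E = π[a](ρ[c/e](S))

Subexpression sizes:
  S → 4
  ρ[c/e](S) → 4
  π[a](ρ[c/e](S)) → 4

|E| = 4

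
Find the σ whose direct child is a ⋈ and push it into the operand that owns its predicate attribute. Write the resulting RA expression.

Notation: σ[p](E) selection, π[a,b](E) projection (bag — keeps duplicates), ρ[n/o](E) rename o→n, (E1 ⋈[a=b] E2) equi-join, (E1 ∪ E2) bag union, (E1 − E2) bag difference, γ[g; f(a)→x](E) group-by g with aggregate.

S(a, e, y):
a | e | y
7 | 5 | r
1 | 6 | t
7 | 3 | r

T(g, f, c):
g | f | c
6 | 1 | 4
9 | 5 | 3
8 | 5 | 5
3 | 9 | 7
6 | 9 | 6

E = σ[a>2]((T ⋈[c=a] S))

σ filters on a, owned by the right side.
E' = (T ⋈[c=a] σ[a>2](S))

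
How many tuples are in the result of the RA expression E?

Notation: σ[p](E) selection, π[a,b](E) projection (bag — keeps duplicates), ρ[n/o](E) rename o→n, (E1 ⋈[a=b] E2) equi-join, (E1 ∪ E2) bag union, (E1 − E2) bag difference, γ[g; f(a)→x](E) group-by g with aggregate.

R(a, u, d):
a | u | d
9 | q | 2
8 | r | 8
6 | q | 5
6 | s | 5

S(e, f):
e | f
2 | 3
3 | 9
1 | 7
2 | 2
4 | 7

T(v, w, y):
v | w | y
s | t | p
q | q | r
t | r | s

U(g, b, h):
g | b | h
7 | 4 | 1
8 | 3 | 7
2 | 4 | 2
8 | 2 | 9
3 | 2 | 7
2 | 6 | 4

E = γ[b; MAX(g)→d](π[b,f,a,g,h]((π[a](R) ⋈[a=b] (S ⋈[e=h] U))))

Row counts bottom-up:
  R → 4
  π[a](R) → 4
  S → 5
  U → 6
  (S ⋈[e=h] U) → 4
  (π[a](R) ⋈[a=b] (S ⋈[e=h] U)) → 2
  π[b,f,a,g,h]((π[a](R) ⋈[a=b] (S ⋈[e=h] U))) → 2
  γ[b; MAX(g)→d](π[b,f,a,g,h]((π[a](R) ⋈[a=b] (S ⋈[e=h] U)))) → 1

|E| = 1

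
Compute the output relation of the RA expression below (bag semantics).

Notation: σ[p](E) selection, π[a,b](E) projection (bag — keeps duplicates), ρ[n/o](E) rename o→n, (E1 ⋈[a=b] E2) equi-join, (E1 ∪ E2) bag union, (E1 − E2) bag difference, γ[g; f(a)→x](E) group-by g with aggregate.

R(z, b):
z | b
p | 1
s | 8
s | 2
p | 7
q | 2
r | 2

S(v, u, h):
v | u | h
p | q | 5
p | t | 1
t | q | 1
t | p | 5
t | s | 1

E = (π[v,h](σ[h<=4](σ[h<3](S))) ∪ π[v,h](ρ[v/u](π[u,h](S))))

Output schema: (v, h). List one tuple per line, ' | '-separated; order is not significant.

Subexpression sizes:
  S → 5
  σ[h<3](S) → 3
  σ[h<=4](σ[h<3](S)) → 3
  π[v,h](σ[h<=4](σ[h<3](S))) → 3
  S → 5
  π[u,h](S) → 5
  ρ[v/u](π[u,h](S)) → 5
  π[v,h](ρ[v/u](π[u,h](S))) → 5
  (π[v,h](σ[h<=4](σ[h<3](S))) ∪ π[v,h](ρ[v/u](π[u,h](S)))) → 8

== RESULT ==
v | h
p | 1
p | 5
q | 1
q | 5
s | 1
t | 1
t | 1
t | 1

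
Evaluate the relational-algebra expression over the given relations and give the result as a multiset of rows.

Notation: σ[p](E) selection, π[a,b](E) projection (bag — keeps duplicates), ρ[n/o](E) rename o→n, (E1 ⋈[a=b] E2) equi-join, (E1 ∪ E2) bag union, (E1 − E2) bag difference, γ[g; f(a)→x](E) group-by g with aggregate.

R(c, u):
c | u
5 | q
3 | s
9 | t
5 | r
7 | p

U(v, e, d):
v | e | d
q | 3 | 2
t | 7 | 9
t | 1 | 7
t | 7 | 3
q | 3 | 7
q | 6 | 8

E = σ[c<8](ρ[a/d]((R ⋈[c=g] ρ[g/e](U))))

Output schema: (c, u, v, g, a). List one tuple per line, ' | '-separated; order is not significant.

Subexpression sizes:
  R → 5
  U → 6
  ρ[g/e](U) → 6
  (R ⋈[c=g] ρ[g/e](U)) → 4
  ρ[a/d]((R ⋈[c=g] ρ[g/e](U))) → 4
  σ[c<8](ρ[a/d]((R ⋈[c=g] ρ[g/e](U)))) → 4

== RESULT ==
c | u | v | g | a
3 | s | q | 3 | 2
3 | s | q | 3 | 7
7 | p | t | 7 | 3
7 | p | t | 7 | 9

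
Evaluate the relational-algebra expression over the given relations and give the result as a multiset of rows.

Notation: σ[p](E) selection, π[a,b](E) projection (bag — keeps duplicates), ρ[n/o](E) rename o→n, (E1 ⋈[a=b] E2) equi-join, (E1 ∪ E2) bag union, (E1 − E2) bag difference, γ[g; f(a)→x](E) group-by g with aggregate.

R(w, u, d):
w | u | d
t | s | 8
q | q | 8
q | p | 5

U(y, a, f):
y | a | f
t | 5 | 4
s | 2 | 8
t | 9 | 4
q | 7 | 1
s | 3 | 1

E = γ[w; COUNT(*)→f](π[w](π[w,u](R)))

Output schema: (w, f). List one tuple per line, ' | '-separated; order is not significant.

Subexpression sizes:
  R → 3
  π[w,u](R) → 3
  π[w](π[w,u](R)) → 3
  γ[w; COUNT(*)→f](π[w](π[w,u](R))) → 2

== RESULT ==
w | f
q | 2
t | 1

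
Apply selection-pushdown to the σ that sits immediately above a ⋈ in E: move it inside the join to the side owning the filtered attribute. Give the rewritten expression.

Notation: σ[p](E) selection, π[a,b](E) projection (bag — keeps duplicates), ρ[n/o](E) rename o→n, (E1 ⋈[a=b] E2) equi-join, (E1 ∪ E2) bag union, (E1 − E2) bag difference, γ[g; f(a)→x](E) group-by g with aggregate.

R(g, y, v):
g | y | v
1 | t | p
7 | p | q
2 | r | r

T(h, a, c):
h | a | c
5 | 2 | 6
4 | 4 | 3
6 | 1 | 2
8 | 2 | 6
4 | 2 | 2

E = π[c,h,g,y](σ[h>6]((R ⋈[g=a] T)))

σ filters on h, owned by the right side.
E' = π[c,h,g,y]((R ⋈[g=a] σ[h>6](T)))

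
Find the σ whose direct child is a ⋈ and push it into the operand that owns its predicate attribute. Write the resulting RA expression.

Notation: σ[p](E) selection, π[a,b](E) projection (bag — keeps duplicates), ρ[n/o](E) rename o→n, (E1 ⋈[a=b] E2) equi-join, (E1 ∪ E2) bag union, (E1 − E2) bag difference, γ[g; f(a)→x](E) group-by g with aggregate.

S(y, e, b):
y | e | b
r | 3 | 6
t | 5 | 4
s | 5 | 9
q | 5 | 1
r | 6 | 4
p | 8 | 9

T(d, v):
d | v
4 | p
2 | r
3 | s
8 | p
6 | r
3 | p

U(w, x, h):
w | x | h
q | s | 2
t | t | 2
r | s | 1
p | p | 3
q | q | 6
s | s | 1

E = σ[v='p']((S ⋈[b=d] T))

σ filters on v, owned by the right side.
E' = (S ⋈[b=d] σ[v='p'](T))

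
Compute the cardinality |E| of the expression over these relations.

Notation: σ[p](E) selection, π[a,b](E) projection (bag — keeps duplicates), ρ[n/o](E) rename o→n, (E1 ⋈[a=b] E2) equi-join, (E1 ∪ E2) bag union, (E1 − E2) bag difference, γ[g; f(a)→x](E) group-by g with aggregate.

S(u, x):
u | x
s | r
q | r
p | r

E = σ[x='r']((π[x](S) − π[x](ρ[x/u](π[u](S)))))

Per-node cardinality:
  S → 3
  π[x](S) → 3
  S → 3
  π[u](S) → 3
  ρ[x/u](π[u](S)) → 3
  π[x](ρ[x/u](π[u](S))) → 3
  (π[x](S) − π[x](ρ[x/u](π[u](S)))) → 3
  σ[x='r']((π[x](S) − π[x](ρ[x/u](π[u](S))))) → 3

|E| = 3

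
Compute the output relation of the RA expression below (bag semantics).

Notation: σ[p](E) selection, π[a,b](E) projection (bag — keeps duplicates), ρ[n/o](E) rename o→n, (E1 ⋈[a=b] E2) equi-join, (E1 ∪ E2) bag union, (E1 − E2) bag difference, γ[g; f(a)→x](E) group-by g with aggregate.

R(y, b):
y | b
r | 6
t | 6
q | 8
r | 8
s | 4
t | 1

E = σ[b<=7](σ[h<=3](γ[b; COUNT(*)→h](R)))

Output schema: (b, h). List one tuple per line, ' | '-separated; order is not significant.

Stepwise |·|:
  R → 6
  γ[b; COUNT(*)→h](R) → 4
  σ[h<=3](γ[b; COUNT(*)→h](R)) → 4
  σ[b<=7](σ[h<=3](γ[b; COUNT(*)→h](R))) → 3

== RESULT ==
b | h
1 | 1
4 | 1
6 | 2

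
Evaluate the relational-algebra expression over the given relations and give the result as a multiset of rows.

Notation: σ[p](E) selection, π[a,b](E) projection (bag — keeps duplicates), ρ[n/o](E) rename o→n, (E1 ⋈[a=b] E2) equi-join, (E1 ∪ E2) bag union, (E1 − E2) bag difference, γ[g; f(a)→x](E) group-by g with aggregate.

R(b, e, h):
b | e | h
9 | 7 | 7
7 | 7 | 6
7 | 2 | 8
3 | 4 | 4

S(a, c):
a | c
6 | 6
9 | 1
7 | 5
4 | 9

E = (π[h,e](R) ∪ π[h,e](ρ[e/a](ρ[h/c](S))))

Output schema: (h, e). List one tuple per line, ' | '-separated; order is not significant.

Stepwise |·|:
  R → 4
  π[h,e](R) → 4
  S → 4
  ρ[h/c](S) → 4
  ρ[e/a](ρ[h/c](S)) → 4
  π[h,e](ρ[e/a](ρ[h/c](S))) → 4
  (π[h,e](R) ∪ π[h,e](ρ[e/a](ρ[h/c](S)))) → 8

== RESULT ==
h | e
1 | 9
4 | 4
5 | 7
6 | 6
6 | 7
7 | 7
8 | 2
9 | 4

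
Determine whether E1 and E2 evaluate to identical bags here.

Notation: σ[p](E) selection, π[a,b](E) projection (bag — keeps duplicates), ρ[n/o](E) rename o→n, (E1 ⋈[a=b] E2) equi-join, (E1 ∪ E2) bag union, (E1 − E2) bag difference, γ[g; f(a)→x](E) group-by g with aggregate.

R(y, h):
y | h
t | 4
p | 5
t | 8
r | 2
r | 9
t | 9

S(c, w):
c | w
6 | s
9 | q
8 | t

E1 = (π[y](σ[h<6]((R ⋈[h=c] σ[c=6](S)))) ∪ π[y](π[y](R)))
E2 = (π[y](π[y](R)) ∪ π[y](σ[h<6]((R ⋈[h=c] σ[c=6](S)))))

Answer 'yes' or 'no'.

E1 subexpression sizes:
  R → 6
  S → 3
  σ[c=6](S) → 1
  (R ⋈[h=c] σ[c=6](S)) → 0
  σ[h<6]((R ⋈[h=c] σ[c=6](S))) → 0
  π[y](σ[h<6]((R ⋈[h=c] σ[c=6](S)))) → 0
  R → 6
  π[y](R) → 6
  π[y](π[y](R)) → 6
  (π[y](σ[h<6]((R ⋈[h=c] σ[c=6](S)))) ∪ π[y](π[y](R))) → 6
E2 subexpression sizes:
  R → 6
  π[y](R) → 6
  π[y](π[y](R)) → 6
  R → 6
  S → 3
  σ[c=6](S) → 1
  (R ⋈[h=c] σ[c=6](S)) → 0
  σ[h<6]((R ⋈[h=c] σ[c=6](S))) → 0
  π[y](σ[h<6]((R ⋈[h=c] σ[c=6](S)))) → 0
  (π[y](π[y](R)) ∪ π[y](σ[h<6]((R ⋈[h=c] σ[c=6](S))))) → 6

E1 and E2 produce the same multiset:
y
p
r
r
t
t
t

yes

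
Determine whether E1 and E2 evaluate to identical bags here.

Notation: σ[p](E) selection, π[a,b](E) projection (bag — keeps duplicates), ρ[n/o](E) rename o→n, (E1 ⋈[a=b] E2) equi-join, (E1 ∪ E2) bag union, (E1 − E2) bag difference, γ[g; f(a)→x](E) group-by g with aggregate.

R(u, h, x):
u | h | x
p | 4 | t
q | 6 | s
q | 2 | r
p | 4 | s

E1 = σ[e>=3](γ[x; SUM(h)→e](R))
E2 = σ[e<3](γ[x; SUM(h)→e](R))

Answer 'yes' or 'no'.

E1 per-node cardinality:
  R → 4
  γ[x; SUM(h)→e](R) → 3
  σ[e>=3](γ[x; SUM(h)→e](R)) → 2
E2 per-node cardinality:
  R → 4
  γ[x; SUM(h)→e](R) → 3
  σ[e<3](γ[x; SUM(h)→e](R)) → 1

E1 result:
x | e
s | 10
t | 4
E2 result:
x | e
r | 2
Witness: ('s', 10) appears 1× in E1 but 0× in E2.

no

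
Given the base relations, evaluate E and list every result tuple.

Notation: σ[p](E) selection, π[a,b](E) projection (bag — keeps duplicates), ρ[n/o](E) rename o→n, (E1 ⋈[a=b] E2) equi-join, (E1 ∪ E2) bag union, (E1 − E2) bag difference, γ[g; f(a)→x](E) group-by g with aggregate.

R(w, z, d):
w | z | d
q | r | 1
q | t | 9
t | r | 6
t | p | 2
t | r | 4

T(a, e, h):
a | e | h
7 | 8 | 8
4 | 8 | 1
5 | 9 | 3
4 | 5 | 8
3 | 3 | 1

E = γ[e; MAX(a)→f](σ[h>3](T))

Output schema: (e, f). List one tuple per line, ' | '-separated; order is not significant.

Row counts bottom-up:
  T → 5
  σ[h>3](T) → 2
  γ[e; MAX(a)→f](σ[h>3](T)) → 2

== RESULT ==
e | f
5 | 4
8 | 7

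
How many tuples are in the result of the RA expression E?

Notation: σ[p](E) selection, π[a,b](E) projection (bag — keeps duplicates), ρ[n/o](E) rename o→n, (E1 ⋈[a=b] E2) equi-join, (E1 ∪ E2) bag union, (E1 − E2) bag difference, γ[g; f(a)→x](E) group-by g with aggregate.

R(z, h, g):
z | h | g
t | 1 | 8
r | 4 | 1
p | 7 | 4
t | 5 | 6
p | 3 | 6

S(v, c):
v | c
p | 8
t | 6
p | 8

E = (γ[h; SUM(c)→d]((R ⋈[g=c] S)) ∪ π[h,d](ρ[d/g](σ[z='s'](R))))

Stepwise |·|:
  R → 5
  S → 3
  (R ⋈[g=c] S) → 4
  γ[h; SUM(c)→d]((R ⋈[g=c] S)) → 3
  R → 5
  σ[z='s'](R) → 0
  ρ[d/g](σ[z='s'](R)) → 0
  π[h,d](ρ[d/g](σ[z='s'](R))) → 0
  (γ[h; SUM(c)→d]((R ⋈[g=c] S)) ∪ π[h,d](ρ[d/g](σ[z='s'](R)))) → 3

|E| = 3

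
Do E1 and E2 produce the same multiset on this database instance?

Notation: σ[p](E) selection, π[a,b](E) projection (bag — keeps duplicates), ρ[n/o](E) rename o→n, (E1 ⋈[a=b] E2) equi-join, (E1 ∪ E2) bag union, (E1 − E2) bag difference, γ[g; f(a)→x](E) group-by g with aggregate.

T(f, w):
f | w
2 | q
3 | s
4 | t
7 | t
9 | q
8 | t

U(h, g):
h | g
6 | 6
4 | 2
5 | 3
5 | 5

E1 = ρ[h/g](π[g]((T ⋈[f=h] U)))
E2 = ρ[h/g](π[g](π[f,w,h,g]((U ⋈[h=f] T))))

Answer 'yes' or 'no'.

E1 row counts bottom-up:
  T → 6
  U → 4
  (T ⋈[f=h] U) → 1
  π[g]((T ⋈[f=h] U)) → 1
  ρ[h/g](π[g]((T ⋈[f=h] U))) → 1
E2 row counts bottom-up:
  U → 4
  T → 6
  (U ⋈[h=f] T) → 1
  π[f,w,h,g]((U ⋈[h=f] T)) → 1
  π[g](π[f,w,h,g]((U ⋈[h=f] T))) → 1
  ρ[h/g](π[g](π[f,w,h,g]((U ⋈[h=f] T)))) → 1

E1 and E2 produce the same multiset:
h
2

yes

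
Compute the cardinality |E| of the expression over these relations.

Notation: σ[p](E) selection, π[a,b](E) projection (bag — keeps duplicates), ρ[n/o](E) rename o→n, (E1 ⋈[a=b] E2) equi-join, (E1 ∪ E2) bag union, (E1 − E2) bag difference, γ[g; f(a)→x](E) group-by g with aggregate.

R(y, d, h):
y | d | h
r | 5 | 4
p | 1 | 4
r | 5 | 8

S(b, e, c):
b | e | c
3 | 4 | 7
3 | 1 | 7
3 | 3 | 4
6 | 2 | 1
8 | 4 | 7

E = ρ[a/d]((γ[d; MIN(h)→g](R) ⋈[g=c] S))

Row counts bottom-up:
  R → 3
  γ[d; MIN(h)→g](R) → 2
  S → 5
  (γ[d; MIN(h)→g](R) ⋈[g=c] S) → 2
  ρ[a/d]((γ[d; MIN(h)→g](R) ⋈[g=c] S)) → 2

|E| = 2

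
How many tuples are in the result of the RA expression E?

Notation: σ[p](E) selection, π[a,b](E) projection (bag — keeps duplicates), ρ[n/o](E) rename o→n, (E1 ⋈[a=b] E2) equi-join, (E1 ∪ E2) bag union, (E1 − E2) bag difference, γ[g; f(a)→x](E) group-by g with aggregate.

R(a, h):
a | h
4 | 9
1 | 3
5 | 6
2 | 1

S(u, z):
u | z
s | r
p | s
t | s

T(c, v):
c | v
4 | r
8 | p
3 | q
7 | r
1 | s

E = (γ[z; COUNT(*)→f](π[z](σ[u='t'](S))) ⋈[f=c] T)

Stepwise |·|:
  S → 3
  σ[u='t'](S) → 1
  π[z](σ[u='t'](S)) → 1
  γ[z; COUNT(*)→f](π[z](σ[u='t'](S))) → 1
  T → 5
  (γ[z; COUNT(*)→f](π[z](σ[u='t'](S))) ⋈[f=c] T) → 1

|E| = 1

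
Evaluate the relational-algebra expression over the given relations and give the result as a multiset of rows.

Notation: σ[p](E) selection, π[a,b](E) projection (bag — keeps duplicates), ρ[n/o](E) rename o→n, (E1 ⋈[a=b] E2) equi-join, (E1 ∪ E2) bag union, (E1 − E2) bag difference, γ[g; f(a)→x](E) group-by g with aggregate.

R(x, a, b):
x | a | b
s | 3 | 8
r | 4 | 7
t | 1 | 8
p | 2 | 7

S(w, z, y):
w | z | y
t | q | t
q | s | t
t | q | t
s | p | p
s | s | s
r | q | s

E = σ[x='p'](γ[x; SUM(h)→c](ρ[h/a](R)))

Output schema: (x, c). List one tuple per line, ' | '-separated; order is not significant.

Row counts bottom-up:
  R → 4
  ρ[h/a](R) → 4
  γ[x; SUM(h)→c](ρ[h/a](R)) → 4
  σ[x='p'](γ[x; SUM(h)→c](ρ[h/a](R))) → 1

== RESULT ==
x | c
p | 2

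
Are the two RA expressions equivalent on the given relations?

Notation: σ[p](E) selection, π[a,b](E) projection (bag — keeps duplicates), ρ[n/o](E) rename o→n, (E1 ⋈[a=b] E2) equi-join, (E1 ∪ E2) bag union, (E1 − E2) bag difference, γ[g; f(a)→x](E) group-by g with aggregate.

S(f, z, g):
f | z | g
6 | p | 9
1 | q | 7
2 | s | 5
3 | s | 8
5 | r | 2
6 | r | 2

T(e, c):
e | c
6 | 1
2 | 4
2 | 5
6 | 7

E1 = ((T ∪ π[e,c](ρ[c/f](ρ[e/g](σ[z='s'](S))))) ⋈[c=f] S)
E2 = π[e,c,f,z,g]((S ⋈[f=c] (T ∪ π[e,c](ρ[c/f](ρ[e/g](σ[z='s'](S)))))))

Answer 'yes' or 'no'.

E1 per-node cardinality:
  T → 4
  S → 6
  σ[z='s'](S) → 2
  ρ[e/g](σ[z='s'](S)) → 2
  ρ[c/f](ρ[e/g](σ[z='s'](S))) → 2
  π[e,c](ρ[c/f](ρ[e/g](σ[z='s'](S)))) → 2
  (T ∪ π[e,c](ρ[c/f](ρ[e/g](σ[z='s'](S))))) → 6
  S → 6
  ((T ∪ π[e,c](ρ[c/f](ρ[e/g](σ[z='s'](S))))) ⋈[c=f] S) → 4
E2 per-node cardinality:
  S → 6
  T → 4
  S → 6
  σ[z='s'](S) → 2
  ρ[e/g](σ[z='s'](S)) → 2
  ρ[c/f](ρ[e/g](σ[z='s'](S))) → 2
  π[e,c](ρ[c/f](ρ[e/g](σ[z='s'](S)))) → 2
  (T ∪ π[e,c](ρ[c/f](ρ[e/g](σ[z='s'](S))))) → 6
  (S ⋈[f=c] (T ∪ π[e,c](ρ[c/f](ρ[e/g](σ[z='s'](S)))))) → 4
  π[e,c,f,z,g]((S ⋈[f=c] (T ∪ π[e,c](ρ[c/f](ρ[e/g](σ[z='s'](S))))))) → 4

E1 and E2 produce the same multiset:
e | c | f | z | g
2 | 5 | 5 | r | 2
5 | 2 | 2 | s | 5
6 | 1 | 1 | q | 7
8 | 3 | 3 | s | 8

yes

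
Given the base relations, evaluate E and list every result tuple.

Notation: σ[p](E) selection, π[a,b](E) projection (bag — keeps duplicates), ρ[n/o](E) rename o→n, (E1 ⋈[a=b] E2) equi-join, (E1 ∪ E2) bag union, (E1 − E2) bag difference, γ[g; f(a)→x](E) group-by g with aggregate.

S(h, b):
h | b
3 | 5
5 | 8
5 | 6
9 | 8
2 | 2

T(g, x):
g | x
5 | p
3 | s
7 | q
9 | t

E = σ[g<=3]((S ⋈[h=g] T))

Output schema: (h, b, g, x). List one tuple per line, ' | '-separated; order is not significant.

Stepwise |·|:
  S → 5
  T → 4
  (S ⋈[h=g] T) → 4
  σ[g<=3]((S ⋈[h=g] T)) → 1

== RESULT ==
h | b | g | x
3 | 5 | 3 | s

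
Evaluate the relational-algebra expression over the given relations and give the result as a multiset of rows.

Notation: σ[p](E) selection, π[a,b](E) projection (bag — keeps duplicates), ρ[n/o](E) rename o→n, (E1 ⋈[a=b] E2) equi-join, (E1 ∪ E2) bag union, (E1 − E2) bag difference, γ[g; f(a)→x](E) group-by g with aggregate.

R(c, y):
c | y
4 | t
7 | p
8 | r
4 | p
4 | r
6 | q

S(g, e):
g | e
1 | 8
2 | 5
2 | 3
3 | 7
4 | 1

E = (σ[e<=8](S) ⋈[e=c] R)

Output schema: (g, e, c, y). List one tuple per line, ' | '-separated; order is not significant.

Per-node cardinality:
  S → 5
  σ[e<=8](S) → 5
  R → 6
  (σ[e<=8](S) ⋈[e=c] R) → 2

== RESULT ==
g | e | c | y
1 | 8 | 8 | r
3 | 7 | 7 | p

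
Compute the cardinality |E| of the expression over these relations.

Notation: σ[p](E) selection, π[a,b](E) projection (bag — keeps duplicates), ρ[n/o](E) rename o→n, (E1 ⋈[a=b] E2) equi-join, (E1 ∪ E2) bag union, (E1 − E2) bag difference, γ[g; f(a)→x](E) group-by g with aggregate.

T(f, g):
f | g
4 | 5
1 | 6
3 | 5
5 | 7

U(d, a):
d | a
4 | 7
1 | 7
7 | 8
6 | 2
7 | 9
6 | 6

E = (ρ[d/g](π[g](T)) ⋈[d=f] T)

Row counts bottom-up:
  T → 4
  π[g](T) → 4
  ρ[d/g](π[g](T)) → 4
  T → 4
  (ρ[d/g](π[g](T)) ⋈[d=f] T) → 2

|E| = 2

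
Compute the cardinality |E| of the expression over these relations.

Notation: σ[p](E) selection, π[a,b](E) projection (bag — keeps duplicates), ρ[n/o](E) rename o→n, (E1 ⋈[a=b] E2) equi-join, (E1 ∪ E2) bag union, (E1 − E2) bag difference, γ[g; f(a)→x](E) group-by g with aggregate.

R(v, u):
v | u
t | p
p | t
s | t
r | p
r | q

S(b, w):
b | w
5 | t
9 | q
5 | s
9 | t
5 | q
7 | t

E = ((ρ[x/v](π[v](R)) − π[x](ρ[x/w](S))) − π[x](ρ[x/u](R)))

Per-node cardinality:
  R → 5
  π[v](R) → 5
  ρ[x/v](π[v](R)) → 5
  S → 6
  ρ[x/w](S) → 6
  π[x](ρ[x/w](S)) → 6
  (ρ[x/v](π[v](R)) − π[x](ρ[x/w](S))) → 3
  R → 5
  ρ[x/u](R) → 5
  π[x](ρ[x/u](R)) → 5
  ((ρ[x/v](π[v](R)) − π[x](ρ[x/w](S))) − π[x](ρ[x/u](R))) → 2

|E| = 2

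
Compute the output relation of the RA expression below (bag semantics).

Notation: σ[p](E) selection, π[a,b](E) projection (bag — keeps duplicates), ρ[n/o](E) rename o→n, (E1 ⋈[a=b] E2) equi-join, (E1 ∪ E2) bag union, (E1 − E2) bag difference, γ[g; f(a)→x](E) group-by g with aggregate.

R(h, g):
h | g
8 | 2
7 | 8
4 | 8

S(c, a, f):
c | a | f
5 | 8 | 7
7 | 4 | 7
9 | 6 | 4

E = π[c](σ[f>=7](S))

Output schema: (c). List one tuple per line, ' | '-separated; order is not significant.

Subexpression sizes:
  S → 3
  σ[f>=7](S) → 2
  π[c](σ[f>=7](S)) → 2

== RESULT ==
c
5
7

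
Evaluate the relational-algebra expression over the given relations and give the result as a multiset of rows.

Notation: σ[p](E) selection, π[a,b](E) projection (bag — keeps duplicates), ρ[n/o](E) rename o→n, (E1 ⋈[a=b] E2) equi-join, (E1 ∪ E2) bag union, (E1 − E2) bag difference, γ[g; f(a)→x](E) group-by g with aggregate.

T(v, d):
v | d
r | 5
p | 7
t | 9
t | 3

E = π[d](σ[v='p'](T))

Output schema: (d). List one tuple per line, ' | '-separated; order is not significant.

Subexpression sizes:
  T → 4
  σ[v='p'](T) → 1
  π[d](σ[v='p'](T)) → 1

== RESULT ==
d
7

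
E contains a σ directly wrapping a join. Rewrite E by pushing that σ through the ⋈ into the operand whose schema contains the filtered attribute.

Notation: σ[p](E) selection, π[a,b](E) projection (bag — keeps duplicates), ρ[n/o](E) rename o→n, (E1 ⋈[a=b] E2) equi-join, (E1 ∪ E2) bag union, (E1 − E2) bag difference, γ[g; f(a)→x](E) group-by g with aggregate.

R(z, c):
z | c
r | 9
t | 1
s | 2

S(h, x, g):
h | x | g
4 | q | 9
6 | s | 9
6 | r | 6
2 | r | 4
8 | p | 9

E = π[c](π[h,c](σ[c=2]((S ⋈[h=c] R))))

σ filters on c, owned by the right side.
E' = π[c](π[h,c]((S ⋈[h=c] σ[c=2](R))))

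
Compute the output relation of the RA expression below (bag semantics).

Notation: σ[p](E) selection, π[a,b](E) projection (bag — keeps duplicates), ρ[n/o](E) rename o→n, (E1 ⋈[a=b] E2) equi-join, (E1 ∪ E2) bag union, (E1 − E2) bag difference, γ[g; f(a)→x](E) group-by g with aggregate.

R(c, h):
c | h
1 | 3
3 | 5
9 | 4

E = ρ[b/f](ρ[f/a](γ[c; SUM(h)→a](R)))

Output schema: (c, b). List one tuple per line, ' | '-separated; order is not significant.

Subexpression sizes:
  R → 3
  γ[c; SUM(h)→a](R) → 3
  ρ[f/a](γ[c; SUM(h)→a](R)) → 3
  ρ[b/f](ρ[f/a](γ[c; SUM(h)→a](R))) → 3

== RESULT ==
c | b
1 | 3
3 | 5
9 | 4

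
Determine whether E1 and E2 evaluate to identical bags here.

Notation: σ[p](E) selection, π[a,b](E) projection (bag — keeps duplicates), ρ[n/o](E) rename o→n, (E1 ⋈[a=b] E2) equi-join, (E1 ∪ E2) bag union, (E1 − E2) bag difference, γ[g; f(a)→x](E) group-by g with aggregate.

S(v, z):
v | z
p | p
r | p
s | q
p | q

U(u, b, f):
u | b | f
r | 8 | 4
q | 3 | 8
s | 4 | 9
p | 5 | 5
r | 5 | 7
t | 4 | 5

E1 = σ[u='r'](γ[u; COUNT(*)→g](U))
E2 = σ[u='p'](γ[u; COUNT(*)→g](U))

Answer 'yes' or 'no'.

E1 stepwise |·|:
  U → 6
  γ[u; COUNT(*)→g](U) → 5
  σ[u='r'](γ[u; COUNT(*)→g](U)) → 1
E2 stepwise |·|:
  U → 6
  γ[u; COUNT(*)→g](U) → 5
  σ[u='p'](γ[u; COUNT(*)→g](U)) → 1

E1 result:
u | g
r | 2
E2 result:
u | g
p | 1
Witness: ('r', 2) appears 1× in E1 but 0× in E2.

no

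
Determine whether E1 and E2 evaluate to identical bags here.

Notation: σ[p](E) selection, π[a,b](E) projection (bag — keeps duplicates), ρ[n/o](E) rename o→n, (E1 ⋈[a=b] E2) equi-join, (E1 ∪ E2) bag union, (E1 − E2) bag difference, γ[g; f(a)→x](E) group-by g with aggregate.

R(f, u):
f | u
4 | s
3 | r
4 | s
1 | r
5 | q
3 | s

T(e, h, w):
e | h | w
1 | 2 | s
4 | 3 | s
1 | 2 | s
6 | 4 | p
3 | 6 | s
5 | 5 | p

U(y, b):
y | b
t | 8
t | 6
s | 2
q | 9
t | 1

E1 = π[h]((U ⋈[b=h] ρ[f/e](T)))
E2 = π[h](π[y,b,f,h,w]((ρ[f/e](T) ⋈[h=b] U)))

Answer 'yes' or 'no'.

E1 per-node cardinality:
  U → 5
  T → 6
  ρ[f/e](T) → 6
  (U ⋈[b=h] ρ[f/e](T)) → 3
  π[h]((U ⋈[b=h] ρ[f/e](T))) → 3
E2 per-node cardinality:
  T → 6
  ρ[f/e](T) → 6
  U → 5
  (ρ[f/e](T) ⋈[h=b] U) → 3
  π[y,b,f,h,w]((ρ[f/e](T) ⋈[h=b] U)) → 3
  π[h](π[y,b,f,h,w]((ρ[f/e](T) ⋈[h=b] U))) → 3

E1 and E2 produce the same multiset:
h
2
2
6

yes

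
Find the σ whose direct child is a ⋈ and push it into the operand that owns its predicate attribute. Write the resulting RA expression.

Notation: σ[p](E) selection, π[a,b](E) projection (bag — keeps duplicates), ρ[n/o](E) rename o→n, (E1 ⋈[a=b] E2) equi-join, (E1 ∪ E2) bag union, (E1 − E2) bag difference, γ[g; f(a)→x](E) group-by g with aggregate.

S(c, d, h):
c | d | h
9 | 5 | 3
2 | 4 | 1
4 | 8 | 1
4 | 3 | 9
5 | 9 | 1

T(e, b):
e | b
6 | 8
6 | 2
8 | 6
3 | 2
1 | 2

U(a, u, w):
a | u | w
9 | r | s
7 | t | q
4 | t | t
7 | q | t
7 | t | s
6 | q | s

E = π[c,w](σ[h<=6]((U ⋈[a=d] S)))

σ filters on h, owned by the right side.
E' = π[c,w]((U ⋈[a=d] σ[h<=6](S)))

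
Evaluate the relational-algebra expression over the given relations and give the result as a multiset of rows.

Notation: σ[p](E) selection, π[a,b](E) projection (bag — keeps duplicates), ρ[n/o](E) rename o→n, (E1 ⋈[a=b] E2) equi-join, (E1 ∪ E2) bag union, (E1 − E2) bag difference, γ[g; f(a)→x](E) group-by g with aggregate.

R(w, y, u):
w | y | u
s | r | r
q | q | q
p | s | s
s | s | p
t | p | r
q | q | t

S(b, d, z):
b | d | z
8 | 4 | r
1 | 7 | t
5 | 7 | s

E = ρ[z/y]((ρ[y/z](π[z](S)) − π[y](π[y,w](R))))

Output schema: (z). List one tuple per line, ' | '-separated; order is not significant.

Per-node cardinality:
  S → 3
  π[z](S) → 3
  ρ[y/z](π[z](S)) → 3
  R → 6
  π[y,w](R) → 6
  π[y](π[y,w](R)) → 6
  (ρ[y/z](π[z](S)) − π[y](π[y,w](R))) → 1
  ρ[z/y]((ρ[y/z](π[z](S)) − π[y](π[y,w](R)))) → 1

== RESULT ==
z
t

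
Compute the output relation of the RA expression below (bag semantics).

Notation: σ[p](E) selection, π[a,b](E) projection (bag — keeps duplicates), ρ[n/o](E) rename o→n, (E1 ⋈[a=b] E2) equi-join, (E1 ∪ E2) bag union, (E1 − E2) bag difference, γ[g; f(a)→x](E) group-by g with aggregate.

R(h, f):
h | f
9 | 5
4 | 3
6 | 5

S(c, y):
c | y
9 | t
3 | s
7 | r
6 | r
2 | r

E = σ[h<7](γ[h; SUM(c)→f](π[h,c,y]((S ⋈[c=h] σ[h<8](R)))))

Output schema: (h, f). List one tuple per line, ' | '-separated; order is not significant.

Per-node cardinality:
  S → 5
  R → 3
  σ[h<8](R) → 2
  (S ⋈[c=h] σ[h<8](R)) → 1
  π[h,c,y]((S ⋈[c=h] σ[h<8](R))) → 1
  γ[h; SUM(c)→f](π[h,c,y]((S ⋈[c=h] σ[h<8](R)))) → 1
  σ[h<7](γ[h; SUM(c)→f](π[h,c,y]((S ⋈[c=h] σ[h<8](R))))) → 1

== RESULT ==
h | f
6 | 6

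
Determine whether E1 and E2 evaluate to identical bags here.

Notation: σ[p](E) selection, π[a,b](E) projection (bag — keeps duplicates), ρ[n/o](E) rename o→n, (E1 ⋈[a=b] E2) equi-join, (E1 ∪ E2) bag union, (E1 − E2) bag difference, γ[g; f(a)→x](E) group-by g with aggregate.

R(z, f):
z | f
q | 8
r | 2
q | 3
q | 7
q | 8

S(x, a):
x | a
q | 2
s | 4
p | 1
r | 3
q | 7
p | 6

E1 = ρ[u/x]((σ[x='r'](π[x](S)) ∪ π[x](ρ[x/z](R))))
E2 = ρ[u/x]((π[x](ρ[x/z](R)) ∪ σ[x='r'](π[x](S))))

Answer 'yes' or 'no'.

E1 per-node cardinality:
  S → 6
  π[x](S) → 6
  σ[x='r'](π[x](S)) → 1
  R → 5
  ρ[x/z](R) → 5
  π[x](ρ[x/z](R)) → 5
  (σ[x='r'](π[x](S)) ∪ π[x](ρ[x/z](R))) → 6
  ρ[u/x]((σ[x='r'](π[x](S)) ∪ π[x](ρ[x/z](R)))) → 6
E2 per-node cardinality:
  R → 5
  ρ[x/z](R) → 5
  π[x](ρ[x/z](R)) → 5
  S → 6
  π[x](S) → 6
  σ[x='r'](π[x](S)) → 1
  (π[x](ρ[x/z](R)) ∪ σ[x='r'](π[x](S))) → 6
  ρ[u/x]((π[x](ρ[x/z](R)) ∪ σ[x='r'](π[x](S)))) → 6

E1 and E2 produce the same multiset:
u
q
q
q
q
r
r

yes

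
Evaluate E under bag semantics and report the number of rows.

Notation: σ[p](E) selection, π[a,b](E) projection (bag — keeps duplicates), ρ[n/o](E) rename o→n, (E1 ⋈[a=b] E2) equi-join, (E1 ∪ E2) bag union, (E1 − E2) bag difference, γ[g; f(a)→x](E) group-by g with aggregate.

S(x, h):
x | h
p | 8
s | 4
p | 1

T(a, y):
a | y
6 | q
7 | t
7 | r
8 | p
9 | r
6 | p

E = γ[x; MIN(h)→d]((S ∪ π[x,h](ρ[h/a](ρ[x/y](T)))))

Per-node cardinality:
  S → 3
  T → 6
  ρ[x/y](T) → 6
  ρ[h/a](ρ[x/y](T)) → 6
  π[x,h](ρ[h/a](ρ[x/y](T))) → 6
  (S ∪ π[x,h](ρ[h/a](ρ[x/y](T)))) → 9
  γ[x; MIN(h)→d]((S ∪ π[x,h](ρ[h/a](ρ[x/y](T))))) → 5

|E| = 5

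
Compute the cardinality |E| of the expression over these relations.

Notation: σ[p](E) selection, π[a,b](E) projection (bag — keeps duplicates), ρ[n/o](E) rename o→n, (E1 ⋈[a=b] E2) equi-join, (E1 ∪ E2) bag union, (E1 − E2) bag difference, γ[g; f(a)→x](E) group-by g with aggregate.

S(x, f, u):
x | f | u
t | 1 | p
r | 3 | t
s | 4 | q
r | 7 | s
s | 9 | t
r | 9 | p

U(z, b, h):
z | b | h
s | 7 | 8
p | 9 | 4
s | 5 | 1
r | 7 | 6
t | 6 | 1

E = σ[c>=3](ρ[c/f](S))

Stepwise |·|:
  S → 6
  ρ[c/f](S) → 6
  σ[c>=3](ρ[c/f](S)) → 5

|E| = 5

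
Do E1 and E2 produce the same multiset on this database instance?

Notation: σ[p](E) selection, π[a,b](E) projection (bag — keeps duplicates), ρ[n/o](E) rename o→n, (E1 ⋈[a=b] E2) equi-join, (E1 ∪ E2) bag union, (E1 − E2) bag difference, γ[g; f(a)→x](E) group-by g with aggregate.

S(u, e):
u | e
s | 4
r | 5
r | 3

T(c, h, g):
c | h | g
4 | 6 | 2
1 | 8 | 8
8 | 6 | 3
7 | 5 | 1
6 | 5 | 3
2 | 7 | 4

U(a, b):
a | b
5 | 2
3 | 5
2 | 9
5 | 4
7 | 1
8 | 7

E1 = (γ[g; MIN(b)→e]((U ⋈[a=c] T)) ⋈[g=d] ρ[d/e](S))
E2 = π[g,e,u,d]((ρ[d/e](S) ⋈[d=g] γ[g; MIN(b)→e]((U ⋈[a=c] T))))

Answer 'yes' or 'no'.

E1 subexpression sizes:
  U → 6
  T → 6
  (U ⋈[a=c] T) → 3
  γ[g; MIN(b)→e]((U ⋈[a=c] T)) → 3
  S → 3
  ρ[d/e](S) → 3
  (γ[g; MIN(b)→e]((U ⋈[a=c] T)) ⋈[g=d] ρ[d/e](S)) → 2
E2 subexpression sizes:
  S → 3
  ρ[d/e](S) → 3
  U → 6
  T → 6
  (U ⋈[a=c] T) → 3
  γ[g; MIN(b)→e]((U ⋈[a=c] T)) → 3
  (ρ[d/e](S) ⋈[d=g] γ[g; MIN(b)→e]((U ⋈[a=c] T))) → 2
  π[g,e,u,d]((ρ[d/e](S) ⋈[d=g] γ[g; MIN(b)→e]((U ⋈[a=c] T)))) → 2

E1 and E2 produce the same multiset:
g | e | u | d
3 | 7 | r | 3
4 | 9 | s | 4

yes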